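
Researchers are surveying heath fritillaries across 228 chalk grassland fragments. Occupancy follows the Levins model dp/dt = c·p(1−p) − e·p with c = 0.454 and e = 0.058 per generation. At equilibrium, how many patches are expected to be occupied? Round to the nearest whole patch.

p* = 1 − e/c = 1 − 0.058/0.454 = 0.8722.
Expected occupied patches = N × p* = 228 × 0.8722 = 198.87 ≈ 199.

199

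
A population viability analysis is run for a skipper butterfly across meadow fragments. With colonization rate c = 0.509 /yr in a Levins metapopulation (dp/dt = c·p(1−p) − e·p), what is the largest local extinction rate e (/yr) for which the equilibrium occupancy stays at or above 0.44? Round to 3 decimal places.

0.285

1 − e/c ≥ 0.44 ⇒ e ≤ c(1 − 0.44) = 0.509 × 0.5600.
e_max = 0.2850.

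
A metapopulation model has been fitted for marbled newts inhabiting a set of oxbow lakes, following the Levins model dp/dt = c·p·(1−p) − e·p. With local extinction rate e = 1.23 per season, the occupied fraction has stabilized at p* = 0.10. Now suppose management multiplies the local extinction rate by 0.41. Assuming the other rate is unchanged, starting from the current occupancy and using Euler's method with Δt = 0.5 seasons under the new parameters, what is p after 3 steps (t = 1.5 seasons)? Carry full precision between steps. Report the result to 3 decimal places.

Balance c(1−p*) = e gives c = e/(1 − 0.10000) = 1.23/0.90000 = 1.36667.
Starting from p₀ = 0.10000; update p ← p + (dp/dt)·Δt with the new parameters.
t = 0.5: p = 0.10000 + (+0.03629) = 0.13629
t = 1: p = 0.13629 + (+0.04607) = 0.18236
t = 1.5: p = 0.18236 + (+0.05591) = 0.23826

0.238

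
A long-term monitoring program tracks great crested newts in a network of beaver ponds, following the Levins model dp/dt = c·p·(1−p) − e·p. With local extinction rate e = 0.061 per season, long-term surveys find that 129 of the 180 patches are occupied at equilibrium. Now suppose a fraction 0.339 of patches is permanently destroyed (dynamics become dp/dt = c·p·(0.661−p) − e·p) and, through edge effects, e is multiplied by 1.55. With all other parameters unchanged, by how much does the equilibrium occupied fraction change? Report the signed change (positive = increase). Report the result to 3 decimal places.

Observed p* = 129/180 = 0.71667.
Balance c(1−p*) = e gives c = e/(1 − 0.71667) = 0.061/0.28333 = 0.21530.
New p* = 0.661 − e/c = 0.661 − 0.09455/0.21530 = 0.22185.
Δp* = 0.22185 − 0.71667 = -0.49482.

-0.495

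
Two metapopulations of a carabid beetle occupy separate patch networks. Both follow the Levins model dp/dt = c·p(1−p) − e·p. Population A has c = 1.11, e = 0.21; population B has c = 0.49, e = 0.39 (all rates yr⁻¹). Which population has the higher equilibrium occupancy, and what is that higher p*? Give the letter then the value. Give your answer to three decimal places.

A: p*_A = 1 − 0.21/1.11 = 0.8108.
B: p*_B = 1 − 0.39/0.49 = 0.2041.
A is higher at 0.8108.

A, 0.811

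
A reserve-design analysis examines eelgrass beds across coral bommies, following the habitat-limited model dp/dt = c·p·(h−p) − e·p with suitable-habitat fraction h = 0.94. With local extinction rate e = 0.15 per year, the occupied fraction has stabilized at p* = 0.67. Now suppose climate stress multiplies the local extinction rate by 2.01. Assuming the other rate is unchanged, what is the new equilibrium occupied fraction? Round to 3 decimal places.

Balance c(h−p*) = e gives c = e/(0.94 − 0.67000) = 0.15/0.27000 = 0.55556.
New p* = 0.94 − e/c = 0.94 − 0.30150/0.55556 = 0.39730.

0.397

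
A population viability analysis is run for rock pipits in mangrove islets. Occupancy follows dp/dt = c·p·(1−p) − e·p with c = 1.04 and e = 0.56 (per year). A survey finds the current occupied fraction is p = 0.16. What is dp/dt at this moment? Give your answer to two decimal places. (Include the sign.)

Colonization term: c·p·(1−p) = 1.04×0.16×0.8400 = 0.13978.
Extinction term: e·p = 0.08960.
dp/dt = 0.13978 − 0.08960 = 0.05018.

0.05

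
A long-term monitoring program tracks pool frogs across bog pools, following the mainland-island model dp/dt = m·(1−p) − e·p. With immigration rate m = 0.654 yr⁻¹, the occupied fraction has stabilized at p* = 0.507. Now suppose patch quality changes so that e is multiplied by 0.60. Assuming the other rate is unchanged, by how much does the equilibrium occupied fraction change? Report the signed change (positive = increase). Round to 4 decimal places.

0.1245

Balance m(1−p*) = e·p* gives e = m(1−p*)/p* = 0.654×0.49300/0.50700 = 0.63594.
New p* = m/(m+e) = 0.65400/(0.65400+0.38156) = 0.63154.
Δp* = 0.63154 − 0.50700 = +0.12454.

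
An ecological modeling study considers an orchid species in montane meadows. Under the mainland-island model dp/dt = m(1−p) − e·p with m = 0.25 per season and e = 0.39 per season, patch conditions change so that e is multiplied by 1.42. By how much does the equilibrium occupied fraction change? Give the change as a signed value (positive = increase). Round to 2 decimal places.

Before: p* = 0.25/(0.25+0.39) = 0.3906.
After: m = 0.25, e = 0.5538; p* = 0.25/0.8038 = 0.3110.
Δp* = 0.3110 − 0.3906 = -0.0796.

-0.08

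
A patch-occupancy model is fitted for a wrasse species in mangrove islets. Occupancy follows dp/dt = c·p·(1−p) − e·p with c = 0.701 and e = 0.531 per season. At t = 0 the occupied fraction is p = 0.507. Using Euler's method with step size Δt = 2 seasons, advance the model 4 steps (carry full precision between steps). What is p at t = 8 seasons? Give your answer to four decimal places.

Update rule: p ← p + [c·p·(1−p) − e·p]·Δt with Δt = 2.
  1  |  dp/dt·Δt = -0.188003  |  p_1 = 0.318997
  2  |  dp/dt·Δt = -0.034207  |  p_2 = 0.284790
  3  |  dp/dt·Δt = -0.016881  |  p_3 = 0.267909
  4  |  dp/dt·Δt = -0.009540  |  p_4 = 0.258369

0.2584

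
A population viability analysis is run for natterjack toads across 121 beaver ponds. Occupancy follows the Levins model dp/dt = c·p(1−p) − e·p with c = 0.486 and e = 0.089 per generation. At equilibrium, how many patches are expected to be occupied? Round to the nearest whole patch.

99

p* = 1 − e/c = 1 − 0.089/0.486 = 0.8169.
Expected occupied patches = N × p* = 121 × 0.8169 = 98.84 ≈ 99.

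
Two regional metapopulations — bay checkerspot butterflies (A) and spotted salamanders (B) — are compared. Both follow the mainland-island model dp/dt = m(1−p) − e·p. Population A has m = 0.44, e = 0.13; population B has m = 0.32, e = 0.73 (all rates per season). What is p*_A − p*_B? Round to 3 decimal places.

0.467

A: p*_A = m/(m+e) = 0.44/0.5700 = 0.7719.
B: p*_B = 0.32/1.0500 = 0.3048.
p*_A − p*_B = 0.7719 − 0.3048 = 0.4672.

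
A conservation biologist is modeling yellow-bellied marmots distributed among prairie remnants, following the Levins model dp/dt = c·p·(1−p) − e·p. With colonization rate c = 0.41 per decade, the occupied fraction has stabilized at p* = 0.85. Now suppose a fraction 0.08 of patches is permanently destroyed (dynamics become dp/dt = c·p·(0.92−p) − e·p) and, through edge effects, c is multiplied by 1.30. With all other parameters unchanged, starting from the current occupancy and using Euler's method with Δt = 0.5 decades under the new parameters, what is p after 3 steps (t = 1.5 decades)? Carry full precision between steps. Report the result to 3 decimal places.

0.826

Balance c(1−p*) = e gives e = 0.41×(1 − 0.85000) = 0.06150.
Starting from p₀ = 0.85000; update p ← p + (dp/dt)·Δt with the new parameters.
  1  |  dp/dt·Δt = -0.010281  |  p_1 = 0.839719
  2  |  dp/dt·Δt = -0.007856  |  p_2 = 0.831864
  3  |  dp/dt·Δt = -0.006041  |  p_3 = 0.825823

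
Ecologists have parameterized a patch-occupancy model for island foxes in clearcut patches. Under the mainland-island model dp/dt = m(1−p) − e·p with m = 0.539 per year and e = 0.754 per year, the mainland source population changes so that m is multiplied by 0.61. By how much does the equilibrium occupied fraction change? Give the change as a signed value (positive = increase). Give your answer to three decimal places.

Before: p* = 0.539/(0.539+0.754) = 0.4169.
After: m = 0.32879, e = 0.754; p* = 0.32879/1.0828 = 0.3037.
Δp* = 0.3037 − 0.4169 = -0.1132.

-0.113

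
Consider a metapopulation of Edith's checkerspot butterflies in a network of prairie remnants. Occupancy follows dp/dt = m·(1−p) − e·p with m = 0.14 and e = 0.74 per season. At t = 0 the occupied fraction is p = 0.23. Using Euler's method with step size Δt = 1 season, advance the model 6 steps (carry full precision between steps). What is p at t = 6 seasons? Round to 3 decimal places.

0.159

Update rule: p ← p + [m·(1−p) − e·p]·Δt with Δt = 1.
p: 0.23000 → 0.16760  (Δp = -0.06240)
p: 0.16760 → 0.16011  (Δp = -0.00749)
p: 0.16011 → 0.15921  (Δp = -0.00090)
p: 0.15921 → 0.15911  (Δp = -0.00011)
p: 0.15911 → 0.15909  (Δp = -0.00001)
p: 0.15909 → 0.15909  (Δp = -0.00000)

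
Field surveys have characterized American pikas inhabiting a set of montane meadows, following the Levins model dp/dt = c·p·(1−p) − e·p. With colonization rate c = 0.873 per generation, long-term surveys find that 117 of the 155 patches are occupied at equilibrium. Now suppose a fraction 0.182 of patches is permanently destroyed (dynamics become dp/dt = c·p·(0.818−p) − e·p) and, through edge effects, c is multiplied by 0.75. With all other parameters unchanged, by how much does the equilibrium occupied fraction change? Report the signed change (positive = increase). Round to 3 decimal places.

-0.264

Observed p* = 117/155 = 0.75484.
Balance c(1−p*) = e gives e = 0.873×(1 − 0.75484) = 0.21402.
New p* = 0.818 − e/c = 0.818 − 0.21402/0.65475 = 0.49113.
Δp* = 0.49113 − 0.75484 = -0.26371.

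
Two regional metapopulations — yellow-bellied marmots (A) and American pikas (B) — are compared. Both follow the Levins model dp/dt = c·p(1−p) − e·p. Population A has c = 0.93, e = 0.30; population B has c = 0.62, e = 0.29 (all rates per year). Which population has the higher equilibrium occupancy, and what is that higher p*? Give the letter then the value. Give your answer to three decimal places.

A: p*_A = 1 − 0.30/0.93 = 0.6774.
B: p*_B = 1 − 0.29/0.62 = 0.5323.
A is higher at 0.6774.

A, 0.677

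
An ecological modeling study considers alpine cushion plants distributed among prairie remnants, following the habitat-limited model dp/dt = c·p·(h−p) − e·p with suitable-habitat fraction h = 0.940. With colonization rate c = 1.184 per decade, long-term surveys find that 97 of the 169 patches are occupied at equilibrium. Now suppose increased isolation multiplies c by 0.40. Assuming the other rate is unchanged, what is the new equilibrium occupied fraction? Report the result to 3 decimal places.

0.025

Observed p* = 97/169 = 0.57396.
Balance c(h−p*) = e gives e = 1.184×(0.94 − 0.57396) = 0.43339.
New p* = 0.94 − e/c = 0.94 − 0.43339/0.47360 = 0.02490.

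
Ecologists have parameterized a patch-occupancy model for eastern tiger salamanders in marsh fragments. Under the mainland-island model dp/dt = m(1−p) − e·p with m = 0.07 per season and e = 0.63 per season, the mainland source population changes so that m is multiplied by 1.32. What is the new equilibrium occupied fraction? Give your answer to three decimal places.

Before: p* = 0.07/(0.07+0.63) = 0.1000.
After: m = 0.0924, e = 0.63; p* = 0.0924/0.7224 = 0.1279.

0.128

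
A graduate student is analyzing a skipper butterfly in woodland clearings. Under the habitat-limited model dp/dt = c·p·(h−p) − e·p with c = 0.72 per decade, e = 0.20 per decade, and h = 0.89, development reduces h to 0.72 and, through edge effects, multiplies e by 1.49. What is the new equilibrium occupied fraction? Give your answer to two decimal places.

0.31

Before: p* = h − e/c = 0.89 − 0.20/0.72 = 0.89 − 0.2778 = 0.6122.
After: c = 0.72, e = 0.298, h = 0.72; p* = 0.72 − 0.298/0.72 = 0.3061.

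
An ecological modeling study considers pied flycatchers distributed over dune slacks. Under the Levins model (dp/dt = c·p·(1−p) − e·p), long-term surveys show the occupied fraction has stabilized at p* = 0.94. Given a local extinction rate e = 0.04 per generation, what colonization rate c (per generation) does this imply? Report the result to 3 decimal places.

At equilibrium c(1−p*) = e, so c = e/(1−p*).
c = 0.04/(1 − 0.94) = 0.04/0.0600 = 0.6667.

0.667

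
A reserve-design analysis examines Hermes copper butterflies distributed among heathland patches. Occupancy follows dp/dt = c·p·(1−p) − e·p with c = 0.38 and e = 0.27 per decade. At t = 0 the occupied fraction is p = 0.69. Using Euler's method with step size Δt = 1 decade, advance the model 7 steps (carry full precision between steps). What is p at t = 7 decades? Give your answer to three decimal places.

Update rule: p ← p + [c·p·(1−p) − e·p]·Δt with Δt = 1.
  1  |  dp/dt·Δt = -0.105018  |  p_1 = 0.584982
  2  |  dp/dt·Δt = -0.065689  |  p_2 = 0.519293
  3  |  dp/dt·Δt = -0.045350  |  p_3 = 0.473942
  4  |  dp/dt·Δt = -0.033222  |  p_4 = 0.440720
  5  |  dp/dt·Δt = -0.025330  |  p_5 = 0.415390
  6  |  dp/dt·Δt = -0.019876  |  p_6 = 0.395514
  7  |  dp/dt·Δt = -0.015937  |  p_7 = 0.379577

0.380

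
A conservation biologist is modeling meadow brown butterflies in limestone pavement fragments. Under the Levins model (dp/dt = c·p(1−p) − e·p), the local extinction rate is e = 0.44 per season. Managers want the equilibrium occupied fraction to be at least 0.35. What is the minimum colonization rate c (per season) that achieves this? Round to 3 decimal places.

p* = 1 − e/c ≥ 0.35 requires e/c ≤ 0.6500, i.e. c ≥ e/0.6500.
c_min = 0.44/0.6500 = 0.6769.

0.677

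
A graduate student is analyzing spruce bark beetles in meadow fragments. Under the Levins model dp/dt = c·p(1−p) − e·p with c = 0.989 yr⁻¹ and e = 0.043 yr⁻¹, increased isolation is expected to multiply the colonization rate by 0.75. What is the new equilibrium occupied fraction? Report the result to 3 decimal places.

0.942

Before: p* = 1 − 0.043/0.989 = 0.9565.
After the change, c = 0.74175, e = 0.043, so p* = 1 − 0.043/0.74175 = 0.9420.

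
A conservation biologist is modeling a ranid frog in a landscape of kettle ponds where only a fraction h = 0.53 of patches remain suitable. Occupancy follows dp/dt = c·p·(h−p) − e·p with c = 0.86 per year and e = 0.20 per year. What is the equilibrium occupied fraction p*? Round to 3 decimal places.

Setting dp/dt = 0 and dividing by p* gives c·(h−p*) = e.
So p* = h − e/c = 0.53 − 0.20/0.86 = 0.53 − 0.2326 = 0.2974.

0.297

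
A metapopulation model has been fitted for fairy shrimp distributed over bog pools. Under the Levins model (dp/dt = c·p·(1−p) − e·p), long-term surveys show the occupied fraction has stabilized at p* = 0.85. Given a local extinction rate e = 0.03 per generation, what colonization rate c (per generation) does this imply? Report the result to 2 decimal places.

At equilibrium c(1−p*) = e, so c = e/(1−p*).
c = 0.03/(1 − 0.85) = 0.03/0.1500 = 0.2000.

0.20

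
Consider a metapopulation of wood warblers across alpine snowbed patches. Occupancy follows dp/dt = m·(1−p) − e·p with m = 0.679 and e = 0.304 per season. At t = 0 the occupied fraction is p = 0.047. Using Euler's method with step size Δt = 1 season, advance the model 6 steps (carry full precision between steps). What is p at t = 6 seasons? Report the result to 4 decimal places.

0.6907

Update rule: p ← p + [m·(1−p) − e·p]·Δt with Δt = 1.
p: 0.04700 → 0.67980  (Δp = +0.63280)
p: 0.67980 → 0.69056  (Δp = +0.01076)
p: 0.69056 → 0.69074  (Δp = +0.00018)
p: 0.69074 → 0.69074  (Δp = +0.00000)
p: 0.69074 → 0.69074  (Δp = +0.00000)
p: 0.69074 → 0.69074  (Δp = +0.00000)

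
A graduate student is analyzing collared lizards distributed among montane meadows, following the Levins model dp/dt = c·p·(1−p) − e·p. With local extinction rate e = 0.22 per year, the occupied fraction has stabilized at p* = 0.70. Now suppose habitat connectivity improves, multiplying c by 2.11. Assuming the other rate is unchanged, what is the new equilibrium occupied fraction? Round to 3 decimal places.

0.858

Balance c(1−p*) = e gives c = e/(1 − 0.70000) = 0.22/0.30000 = 0.73333.
New p* = 1 − e/c = 1 − 0.22000/1.54733 = 0.85782.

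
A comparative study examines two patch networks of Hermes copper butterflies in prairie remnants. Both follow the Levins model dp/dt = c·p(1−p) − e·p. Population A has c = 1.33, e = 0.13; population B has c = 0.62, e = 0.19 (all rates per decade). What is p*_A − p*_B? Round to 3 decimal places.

A: p*_A = 1 − 0.13/1.33 = 0.9023.
B: p*_B = 1 − 0.19/0.62 = 0.6935.
p*_A − p*_B = 0.9023 − 0.6935 = 0.2087.

0.209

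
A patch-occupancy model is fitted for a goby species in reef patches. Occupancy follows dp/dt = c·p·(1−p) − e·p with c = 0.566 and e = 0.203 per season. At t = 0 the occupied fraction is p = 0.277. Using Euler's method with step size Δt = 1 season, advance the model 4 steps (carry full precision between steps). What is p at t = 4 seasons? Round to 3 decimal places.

0.497

Update rule: p ← p + [c·p·(1−p) − e·p]·Δt with Δt = 1.
p: 0.27700 → 0.33412  (Δp = +0.05712)
p: 0.33412 → 0.39222  (Δp = +0.05810)
p: 0.39222 → 0.44753  (Δp = +0.05530)
p: 0.44753 → 0.49662  (Δp = +0.04909)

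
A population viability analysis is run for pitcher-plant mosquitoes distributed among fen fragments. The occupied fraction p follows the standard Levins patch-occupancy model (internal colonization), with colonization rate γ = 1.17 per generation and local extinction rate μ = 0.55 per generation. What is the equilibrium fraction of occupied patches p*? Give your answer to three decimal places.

Setting dp/dt = 0 and dividing through by p* gives γ·(1−p*) = μ.
So p* = 1 − μ/γ = 1 − 0.55/1.17 = 1 − 0.4701 = 0.5299.

0.530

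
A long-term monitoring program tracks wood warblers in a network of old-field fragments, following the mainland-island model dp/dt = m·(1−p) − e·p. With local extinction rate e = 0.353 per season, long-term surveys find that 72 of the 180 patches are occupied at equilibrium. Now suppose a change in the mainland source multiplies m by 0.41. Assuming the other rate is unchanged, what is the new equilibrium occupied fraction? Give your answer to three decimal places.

Observed p* = 72/180 = 0.40000.
Balance m(1−p*) = e·p* gives m = e·p*/(1−p*) = 0.353×0.40000/0.60000 = 0.23533.
New p* = m/(m+e) = 0.09649/(0.09649+0.35300) = 0.21467.

0.215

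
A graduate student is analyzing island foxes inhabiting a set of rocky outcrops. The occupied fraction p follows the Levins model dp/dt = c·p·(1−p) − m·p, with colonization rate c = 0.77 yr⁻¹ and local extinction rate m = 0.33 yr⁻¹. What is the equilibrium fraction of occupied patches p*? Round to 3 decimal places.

0.571

At equilibrium, colonization balances extinction: c·p*·(1−p*) = m·p*.
So p* = 1 − m/c = 1 − 0.33/0.77 = 1 − 0.4286 = 0.5714.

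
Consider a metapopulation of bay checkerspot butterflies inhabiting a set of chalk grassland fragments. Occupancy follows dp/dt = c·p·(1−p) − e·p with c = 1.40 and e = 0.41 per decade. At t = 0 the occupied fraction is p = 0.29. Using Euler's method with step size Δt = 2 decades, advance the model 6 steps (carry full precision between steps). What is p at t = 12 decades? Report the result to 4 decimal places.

Update rule: p ← p + [c·p·(1−p) − e·p]·Δt with Δt = 2.
t = 2: p = 0.29000 + (+0.33872) = 0.62872
t = 4: p = 0.62872 + (+0.13806) = 0.76678
t = 6: p = 0.76678 + (-0.12803) = 0.63874
t = 8: p = 0.63874 + (+0.12233) = 0.76107
t = 10: p = 0.76107 + (-0.11493) = 0.64615
t = 12: p = 0.64615 + (+0.11036) = 0.75650

0.7565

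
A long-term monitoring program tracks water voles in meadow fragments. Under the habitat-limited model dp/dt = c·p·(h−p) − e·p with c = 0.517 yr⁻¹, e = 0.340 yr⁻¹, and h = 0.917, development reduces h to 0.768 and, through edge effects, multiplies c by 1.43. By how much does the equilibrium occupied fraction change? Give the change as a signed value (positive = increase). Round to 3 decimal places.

0.049

Before: p* = h − e/c = 0.917 − 0.340/0.517 = 0.917 − 0.6576 = 0.2594.
After: c = 0.73931, e = 0.34, h = 0.768; p* = 0.768 − 0.34/0.73931 = 0.3081.
Δp* = 0.3081 − 0.2594 = +0.0488.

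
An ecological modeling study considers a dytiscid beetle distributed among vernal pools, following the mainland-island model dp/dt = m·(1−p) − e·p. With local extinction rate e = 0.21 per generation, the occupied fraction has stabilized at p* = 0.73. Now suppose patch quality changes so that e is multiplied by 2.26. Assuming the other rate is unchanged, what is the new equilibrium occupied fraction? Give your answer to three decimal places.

0.545

Balance m(1−p*) = e·p* gives m = e·p*/(1−p*) = 0.21×0.73000/0.27000 = 0.56778.
New p* = m/(m+e) = 0.56778/(0.56778+0.47460) = 0.54470.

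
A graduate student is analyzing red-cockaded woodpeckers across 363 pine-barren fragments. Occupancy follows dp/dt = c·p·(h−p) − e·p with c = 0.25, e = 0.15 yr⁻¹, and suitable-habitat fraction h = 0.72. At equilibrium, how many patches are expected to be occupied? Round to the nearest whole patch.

p* = h − e/c = 0.72 − 0.6000 = 0.1200.
Expected occupied patches = N × p* = 363 × 0.1200 = 43.56 ≈ 44.

44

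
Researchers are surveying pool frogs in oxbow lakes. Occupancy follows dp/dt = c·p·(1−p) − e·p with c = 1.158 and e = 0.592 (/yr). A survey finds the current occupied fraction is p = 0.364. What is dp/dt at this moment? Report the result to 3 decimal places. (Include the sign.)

0.053

Colonization term: c·p·(1−p) = 1.158×0.364×0.6360 = 0.26808.
Extinction term: e·p = 0.21549.
dp/dt = 0.26808 − 0.21549 = 0.05259.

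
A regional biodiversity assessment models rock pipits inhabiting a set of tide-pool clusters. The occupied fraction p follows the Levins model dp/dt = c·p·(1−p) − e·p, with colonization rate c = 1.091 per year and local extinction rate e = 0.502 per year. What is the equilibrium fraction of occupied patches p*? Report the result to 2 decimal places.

Setting dp/dt = 0 and dividing through by p* gives c·(1−p*) = e.
So p* = 1 − e/c = 1 − 0.502/1.091 = 1 − 0.4601 = 0.5399.

0.54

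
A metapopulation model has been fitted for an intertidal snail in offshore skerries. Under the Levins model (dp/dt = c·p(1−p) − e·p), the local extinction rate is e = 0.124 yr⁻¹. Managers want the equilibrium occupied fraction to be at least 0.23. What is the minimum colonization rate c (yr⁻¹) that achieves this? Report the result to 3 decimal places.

p* = 1 − e/c ≥ 0.23 requires e/c ≤ 0.7700, i.e. c ≥ e/0.7700.
c_min = 0.124/0.7700 = 0.1610.

0.161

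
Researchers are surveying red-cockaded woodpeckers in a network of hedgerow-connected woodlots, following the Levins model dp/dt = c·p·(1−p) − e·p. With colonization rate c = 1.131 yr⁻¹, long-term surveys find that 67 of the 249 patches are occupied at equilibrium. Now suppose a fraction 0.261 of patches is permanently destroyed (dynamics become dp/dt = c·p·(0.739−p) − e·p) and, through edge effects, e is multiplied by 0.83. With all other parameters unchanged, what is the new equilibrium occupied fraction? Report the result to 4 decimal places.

0.1323

Observed p* = 67/249 = 0.26908.
Balance c(1−p*) = e gives e = 1.131×(1 − 0.26908) = 0.82667.
New p* = 0.739 − e/c = 0.739 − 0.68614/1.13100 = 0.13233.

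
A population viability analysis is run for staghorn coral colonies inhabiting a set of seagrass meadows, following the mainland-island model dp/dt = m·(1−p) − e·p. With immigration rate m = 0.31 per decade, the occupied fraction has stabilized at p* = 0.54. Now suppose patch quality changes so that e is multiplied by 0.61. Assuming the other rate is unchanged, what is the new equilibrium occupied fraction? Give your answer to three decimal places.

Balance m(1−p*) = e·p* gives e = m(1−p*)/p* = 0.31×0.46000/0.54000 = 0.26407.
New p* = m/(m+e) = 0.31000/(0.31000+0.16108) = 0.65806.

0.658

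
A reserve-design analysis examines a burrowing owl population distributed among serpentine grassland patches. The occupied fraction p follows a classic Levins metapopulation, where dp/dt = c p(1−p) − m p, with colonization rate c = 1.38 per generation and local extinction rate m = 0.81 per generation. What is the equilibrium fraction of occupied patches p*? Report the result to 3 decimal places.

0.413

Setting dp/dt = 0 and dividing through by p* gives c·(1−p*) = m.
So p* = 1 − m/c = 1 − 0.81/1.38 = 1 − 0.5870 = 0.4130.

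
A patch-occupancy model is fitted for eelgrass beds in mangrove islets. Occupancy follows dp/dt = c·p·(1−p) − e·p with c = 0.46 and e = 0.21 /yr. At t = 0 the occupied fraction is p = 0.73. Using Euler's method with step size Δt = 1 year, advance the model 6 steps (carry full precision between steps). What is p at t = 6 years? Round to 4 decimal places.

Update rule: p ← p + [c·p·(1−p) − e·p]·Δt with Δt = 1.
step 1: Δp = -0.06263, p = 0.66737
step 2: Δp = -0.03803, p = 0.62933
step 3: Δp = -0.02485, p = 0.60448
step 4: Δp = -0.01696, p = 0.58752
step 5: Δp = -0.01190, p = 0.57562
step 6: Δp = -0.00851, p = 0.56711

0.5671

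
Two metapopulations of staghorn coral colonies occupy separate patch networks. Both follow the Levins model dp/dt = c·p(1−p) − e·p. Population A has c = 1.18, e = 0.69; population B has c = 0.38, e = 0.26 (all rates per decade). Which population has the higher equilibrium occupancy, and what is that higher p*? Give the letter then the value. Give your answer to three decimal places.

A: p*_A = 1 − 0.69/1.18 = 0.4153.
B: p*_B = 1 − 0.26/0.38 = 0.3158.
A is higher at 0.4153.

A, 0.415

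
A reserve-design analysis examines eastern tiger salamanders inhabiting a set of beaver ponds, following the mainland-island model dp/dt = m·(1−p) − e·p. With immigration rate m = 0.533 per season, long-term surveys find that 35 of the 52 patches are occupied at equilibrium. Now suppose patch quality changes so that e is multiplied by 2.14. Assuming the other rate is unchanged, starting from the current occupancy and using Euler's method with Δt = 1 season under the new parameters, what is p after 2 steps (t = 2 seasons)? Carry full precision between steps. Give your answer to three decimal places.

0.492

Observed p* = 35/52 = 0.67308.
Balance m(1−p*) = e·p* gives e = m(1−p*)/p* = 0.533×0.32692/0.67308 = 0.25889.
Starting from p₀ = 0.67308; update p ← p + (dp/dt)·Δt with the new parameters.
step 1: Δp = -0.19865, p = 0.47443
step 2: Δp = +0.01729, p = 0.49172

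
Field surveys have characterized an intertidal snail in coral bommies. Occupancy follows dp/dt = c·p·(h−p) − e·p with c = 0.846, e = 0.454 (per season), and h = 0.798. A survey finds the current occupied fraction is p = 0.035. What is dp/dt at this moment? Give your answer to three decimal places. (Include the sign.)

0.007

Colonization term: c·p·(h−p) = 0.846×0.035×0.7630 = 0.02259.
Extinction term: e·p = 0.01589.
dp/dt = 0.02259 − 0.01589 = 0.00670.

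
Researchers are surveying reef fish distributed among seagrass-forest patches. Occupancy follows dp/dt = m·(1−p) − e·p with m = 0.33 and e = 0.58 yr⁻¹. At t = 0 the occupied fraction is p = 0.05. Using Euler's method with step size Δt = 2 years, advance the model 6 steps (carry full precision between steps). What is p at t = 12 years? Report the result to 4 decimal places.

Update rule: p ← p + [m·(1−p) − e·p]·Δt with Δt = 2.
p: 0.05000 → 0.61900  (Δp = +0.56900)
p: 0.61900 → 0.15242  (Δp = -0.46658)
p: 0.15242 → 0.53502  (Δp = +0.38260)
p: 0.53502 → 0.22129  (Δp = -0.31373)
p: 0.22129 → 0.47854  (Δp = +0.25726)
p: 0.47854 → 0.26759  (Δp = -0.21095)

0.2676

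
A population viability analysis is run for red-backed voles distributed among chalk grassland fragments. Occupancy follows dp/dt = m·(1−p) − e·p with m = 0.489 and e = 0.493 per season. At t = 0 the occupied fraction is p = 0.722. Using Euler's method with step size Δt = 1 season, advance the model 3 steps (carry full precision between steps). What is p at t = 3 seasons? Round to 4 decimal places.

0.4980

Update rule: p ← p + [m·(1−p) − e·p]·Δt with Δt = 1.
t = 1: p = 0.72200 + (-0.22000) = 0.50200
t = 2: p = 0.50200 + (-0.00396) = 0.49804
t = 3: p = 0.49804 + (-0.00007) = 0.49796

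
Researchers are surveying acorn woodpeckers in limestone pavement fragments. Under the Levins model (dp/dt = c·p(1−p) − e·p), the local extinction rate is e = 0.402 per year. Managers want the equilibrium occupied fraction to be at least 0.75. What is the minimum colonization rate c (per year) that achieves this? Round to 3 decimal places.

1.608

p* = 1 − e/c ≥ 0.75 requires e/c ≤ 0.2500, i.e. c ≥ e/0.2500.
c_min = 0.402/0.2500 = 1.6080.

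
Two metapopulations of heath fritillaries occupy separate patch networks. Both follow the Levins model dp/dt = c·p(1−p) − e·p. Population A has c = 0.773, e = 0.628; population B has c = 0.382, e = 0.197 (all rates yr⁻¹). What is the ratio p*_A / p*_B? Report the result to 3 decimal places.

0.387

A: p*_A = 1 − 0.628/0.773 = 0.1876.
B: p*_B = 1 − 0.197/0.382 = 0.4843.
p*_A / p*_B = 0.1876/0.4843 = 0.3873.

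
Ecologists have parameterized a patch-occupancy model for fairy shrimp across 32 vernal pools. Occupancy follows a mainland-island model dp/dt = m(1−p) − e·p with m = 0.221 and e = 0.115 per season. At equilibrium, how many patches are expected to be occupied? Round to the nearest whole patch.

21

p* = m/(m+e) = 0.221/0.3360 = 0.6577.
Expected occupied patches = N × p* = 32 × 0.6577 = 21.05 ≈ 21.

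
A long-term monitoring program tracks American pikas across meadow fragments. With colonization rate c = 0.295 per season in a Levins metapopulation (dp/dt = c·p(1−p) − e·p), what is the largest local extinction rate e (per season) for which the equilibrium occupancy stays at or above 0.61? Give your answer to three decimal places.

1 − e/c ≥ 0.61 ⇒ e ≤ c(1 − 0.61) = 0.295 × 0.3900.
e_max = 0.1150.

0.115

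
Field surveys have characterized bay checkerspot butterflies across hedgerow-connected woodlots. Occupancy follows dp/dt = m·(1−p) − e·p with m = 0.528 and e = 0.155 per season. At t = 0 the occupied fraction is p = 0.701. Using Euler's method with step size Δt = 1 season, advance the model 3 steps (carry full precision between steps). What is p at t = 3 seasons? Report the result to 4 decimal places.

Update rule: p ← p + [m·(1−p) − e·p]·Δt with Δt = 1.
p: 0.70100 → 0.75022  (Δp = +0.04922)
p: 0.75022 → 0.76582  (Δp = +0.01560)
p: 0.76582 → 0.77076  (Δp = +0.00495)

0.7708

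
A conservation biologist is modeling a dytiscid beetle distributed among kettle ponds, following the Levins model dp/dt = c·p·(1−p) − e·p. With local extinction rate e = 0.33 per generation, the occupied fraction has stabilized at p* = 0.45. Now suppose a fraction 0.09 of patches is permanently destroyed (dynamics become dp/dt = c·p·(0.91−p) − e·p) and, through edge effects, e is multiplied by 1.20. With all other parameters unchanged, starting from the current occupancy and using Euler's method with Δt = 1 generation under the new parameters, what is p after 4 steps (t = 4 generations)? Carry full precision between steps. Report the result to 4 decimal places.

Balance c(1−p*) = e gives c = e/(1 − 0.45000) = 0.33/0.55000 = 0.60000.
Starting from p₀ = 0.45000; update p ← p + (dp/dt)·Δt with the new parameters.
p: 0.45000 → 0.39600  (Δp = -0.05400)
p: 0.39600 → 0.36131  (Δp = -0.03469)
p: 0.36131 → 0.33718  (Δp = -0.02413)
p: 0.33718 → 0.31954  (Δp = -0.01764)

0.3195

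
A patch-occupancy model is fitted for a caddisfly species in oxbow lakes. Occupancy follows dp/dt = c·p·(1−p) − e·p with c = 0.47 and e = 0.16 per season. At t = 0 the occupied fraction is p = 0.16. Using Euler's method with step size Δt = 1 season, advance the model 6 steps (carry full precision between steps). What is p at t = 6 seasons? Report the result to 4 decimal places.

Update rule: p ← p + [c·p·(1−p) − e·p]·Δt with Δt = 1.
step 1: Δp = +0.03757, p = 0.19757
step 2: Δp = +0.04290, p = 0.24047
step 3: Δp = +0.04737, p = 0.28784
step 4: Δp = +0.05029, p = 0.33813
step 5: Δp = +0.05108, p = 0.38921
step 6: Δp = +0.04946, p = 0.43867

0.4387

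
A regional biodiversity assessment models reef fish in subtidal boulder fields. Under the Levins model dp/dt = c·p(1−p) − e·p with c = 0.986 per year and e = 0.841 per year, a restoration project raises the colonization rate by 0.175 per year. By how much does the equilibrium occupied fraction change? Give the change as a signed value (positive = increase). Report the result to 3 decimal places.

Before: p* = 1 − 0.841/0.986 = 0.1471.
After the change, c = 1.161, e = 0.841, so p* = 1 − 0.841/1.161 = 0.2756.
Δp* = 0.2756 − 0.1471 = +0.1286.

0.129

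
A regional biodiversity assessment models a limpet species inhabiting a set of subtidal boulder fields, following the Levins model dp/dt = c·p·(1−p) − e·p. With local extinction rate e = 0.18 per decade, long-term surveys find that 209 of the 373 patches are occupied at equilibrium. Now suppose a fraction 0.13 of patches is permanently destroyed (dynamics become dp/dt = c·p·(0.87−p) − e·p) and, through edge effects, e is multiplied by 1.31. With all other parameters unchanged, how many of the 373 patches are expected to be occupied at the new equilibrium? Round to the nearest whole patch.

Observed p* = 209/373 = 0.56032.
Balance c(1−p*) = e gives c = e/(1 − 0.56032) = 0.18/0.43968 = 0.40939.
New p* = 0.87 − e/c = 0.87 − 0.23580/0.40939 = 0.29402.
Expected occupied = 373 × 0.29402 = 109.67 ≈ 110.

110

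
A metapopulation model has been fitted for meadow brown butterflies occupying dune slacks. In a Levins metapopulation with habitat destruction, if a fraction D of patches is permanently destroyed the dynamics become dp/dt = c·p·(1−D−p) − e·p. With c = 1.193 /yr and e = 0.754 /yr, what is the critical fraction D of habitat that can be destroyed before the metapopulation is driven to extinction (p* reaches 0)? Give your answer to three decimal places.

The nontrivial equilibrium is p* = (1−D) − e/c; extinction occurs when this hits zero.
So D_crit = 1 − e/c = 1 − 0.754/1.193 = 1 − 0.6320 = 0.3680.
This equals the undisturbed p*, a classic result of Lande's extension.

0.368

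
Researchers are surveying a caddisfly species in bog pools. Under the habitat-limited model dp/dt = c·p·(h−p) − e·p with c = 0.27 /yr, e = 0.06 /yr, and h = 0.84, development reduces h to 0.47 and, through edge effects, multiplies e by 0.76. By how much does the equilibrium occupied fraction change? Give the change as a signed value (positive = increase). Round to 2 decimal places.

Before: p* = h − e/c = 0.84 − 0.06/0.27 = 0.84 − 0.2222 = 0.6178.
After: c = 0.27, e = 0.0456, h = 0.47; p* = 0.47 − 0.0456/0.27 = 0.3011.
Δp* = 0.3011 − 0.6178 = -0.3167.

-0.32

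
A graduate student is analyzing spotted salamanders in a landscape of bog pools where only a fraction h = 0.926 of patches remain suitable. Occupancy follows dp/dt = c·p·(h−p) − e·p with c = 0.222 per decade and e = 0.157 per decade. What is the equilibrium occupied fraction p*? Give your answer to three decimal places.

0.219

Setting dp/dt = 0 and dividing by p* gives c·(h−p*) = e.
So p* = h − e/c = 0.926 − 0.157/0.222 = 0.926 − 0.7072 = 0.2188.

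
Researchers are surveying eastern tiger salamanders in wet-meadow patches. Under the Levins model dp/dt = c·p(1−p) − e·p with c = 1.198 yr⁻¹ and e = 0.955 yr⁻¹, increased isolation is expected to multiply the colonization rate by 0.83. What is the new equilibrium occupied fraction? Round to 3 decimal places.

0.040

Before: p* = 1 − 0.955/1.198 = 0.2028.
After the change, c = 0.99434, e = 0.955, so p* = 1 − 0.955/0.99434 = 0.0396.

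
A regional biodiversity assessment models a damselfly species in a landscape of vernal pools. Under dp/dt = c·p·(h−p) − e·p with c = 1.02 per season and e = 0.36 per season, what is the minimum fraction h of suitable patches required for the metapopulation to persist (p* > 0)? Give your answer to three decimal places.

p* = h − e/c is positive only when h > e/c.
h_min = e/c = 0.36/1.02 = 0.3529.

0.353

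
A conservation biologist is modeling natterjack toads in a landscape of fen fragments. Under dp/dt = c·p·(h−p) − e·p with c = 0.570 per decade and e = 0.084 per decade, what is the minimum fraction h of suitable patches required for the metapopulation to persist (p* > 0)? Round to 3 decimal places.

0.147

p* = h − e/c is positive only when h > e/c.
h_min = e/c = 0.084/0.570 = 0.1474.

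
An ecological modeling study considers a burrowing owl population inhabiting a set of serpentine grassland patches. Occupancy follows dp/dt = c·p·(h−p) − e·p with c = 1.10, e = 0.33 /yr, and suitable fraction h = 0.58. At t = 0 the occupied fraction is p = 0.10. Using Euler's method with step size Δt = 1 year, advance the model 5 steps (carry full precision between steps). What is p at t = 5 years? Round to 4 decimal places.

Update rule: p ← p + [c·p·(h−p) − e·p]·Δt with Δt = 1.
step 1: Δp = +0.01980, p = 0.11980
step 2: Δp = +0.02111, p = 0.14091
step 3: Δp = +0.02156, p = 0.16247
step 4: Δp = +0.02100, p = 0.18347
step 5: Δp = +0.01948, p = 0.20296

0.2030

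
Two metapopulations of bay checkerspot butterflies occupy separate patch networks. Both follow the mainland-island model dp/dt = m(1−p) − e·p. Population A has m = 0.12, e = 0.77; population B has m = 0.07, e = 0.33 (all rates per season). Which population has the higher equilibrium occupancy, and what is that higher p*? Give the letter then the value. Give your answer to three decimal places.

A: p*_A = m/(m+e) = 0.12/0.8900 = 0.1348.
B: p*_B = 0.07/0.4000 = 0.1750.
B is higher at 0.1750.

B, 0.175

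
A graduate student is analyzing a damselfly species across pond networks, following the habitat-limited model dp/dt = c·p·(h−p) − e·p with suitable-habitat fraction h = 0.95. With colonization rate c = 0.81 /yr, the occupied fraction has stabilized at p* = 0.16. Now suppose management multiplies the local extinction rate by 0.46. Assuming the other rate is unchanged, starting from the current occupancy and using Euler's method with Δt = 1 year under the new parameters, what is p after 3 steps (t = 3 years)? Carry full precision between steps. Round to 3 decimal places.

0.350

Balance c(h−p*) = e gives e = 0.81×(0.95 − 0.16000) = 0.63990.
Starting from p₀ = 0.16000; update p ← p + (dp/dt)·Δt with the new parameters.
p: 0.16000 → 0.21529  (Δp = +0.05529)
p: 0.21529 → 0.28004  (Δp = +0.06475)
p: 0.28004 → 0.34958  (Δp = +0.06954)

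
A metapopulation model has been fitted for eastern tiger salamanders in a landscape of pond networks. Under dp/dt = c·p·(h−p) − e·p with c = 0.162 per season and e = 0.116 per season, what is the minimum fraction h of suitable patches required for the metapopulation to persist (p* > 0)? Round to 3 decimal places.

0.716

p* = h − e/c is positive only when h > e/c.
h_min = e/c = 0.116/0.162 = 0.7160.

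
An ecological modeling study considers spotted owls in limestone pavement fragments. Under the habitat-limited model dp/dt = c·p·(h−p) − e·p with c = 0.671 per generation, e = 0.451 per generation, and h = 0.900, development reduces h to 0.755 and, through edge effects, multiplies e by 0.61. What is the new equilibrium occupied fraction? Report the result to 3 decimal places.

0.345

Before: p* = h − e/c = 0.900 − 0.451/0.671 = 0.900 − 0.6721 = 0.2279.
After: c = 0.671, e = 0.27511, h = 0.755; p* = 0.755 − 0.27511/0.671 = 0.3450.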